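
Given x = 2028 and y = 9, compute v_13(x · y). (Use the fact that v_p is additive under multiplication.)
v_13(18252) = 2

v_p(x) = 2 (factor: 2028 = 13^2 · 12); v_p(y) = 0 (factor: 9 = 13^0 · 9). Additivity: v_p(xy) = v_p(x) + v_p(y) = 2 + 0 = 2. (Direct check: xy = 18252 = 13^2 · (108).)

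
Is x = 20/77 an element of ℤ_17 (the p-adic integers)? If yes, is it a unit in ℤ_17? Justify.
x ∈ ℤ_17^× (unit); v_17(x) = 0

ℤ_17 = {x ∈ ℚ_17 : v_17(x) ≥ 0} and ℤ_17^× = {x ∈ ℤ_17 : v_17(x) = 0}. Here v_17(20/77) = v_17(num) − v_17(den) = 0; compare against these criteria.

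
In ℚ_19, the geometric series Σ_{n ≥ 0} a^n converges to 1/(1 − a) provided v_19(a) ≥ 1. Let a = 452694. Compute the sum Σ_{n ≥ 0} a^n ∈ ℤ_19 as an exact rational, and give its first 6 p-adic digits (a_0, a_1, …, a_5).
Σ a^n = 1/(1 − a) = -1/452693;  first 6 digits = (1, 0, 0, 9, 3, 0)

v_19(a) = 3 ≥ 1, so the series converges in ℤ_19 to 1/(1 − a) = 1/(1 − 452694) = -1/452693. Expand this rational in ℤ_19: compute digits iteratively via d_i = x_i mod 19, x_{i+1} = (x_i − d_i)/19. The first 6 digits are (1, 0, 0, 9, 3, 0).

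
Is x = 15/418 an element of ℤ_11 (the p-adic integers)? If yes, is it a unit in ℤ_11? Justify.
x ∉ ℤ_11 (v_11(x) = -1 < 0)

ℤ_11 = {x ∈ ℚ_11 : v_11(x) ≥ 0} and ℤ_11^× = {x ∈ ℤ_11 : v_11(x) = 0}. Here v_11(15/418) = v_11(num) − v_11(den) = -1; compare against these criteria.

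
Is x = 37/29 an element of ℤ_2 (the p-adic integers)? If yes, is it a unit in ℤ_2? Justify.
x ∈ ℤ_2^× (unit); v_2(x) = 0

ℤ_2 = {x ∈ ℚ_2 : v_2(x) ≥ 0} and ℤ_2^× = {x ∈ ℤ_2 : v_2(x) = 0}. Here v_2(37/29) = v_2(num) − v_2(den) = 0; compare against these criteria.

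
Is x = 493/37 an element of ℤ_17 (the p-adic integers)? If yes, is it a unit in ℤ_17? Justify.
x ∈ ℤ_17 but not a unit; v_17(x) = 1 > 0

ℤ_17 = {x ∈ ℚ_17 : v_17(x) ≥ 0} and ℤ_17^× = {x ∈ ℤ_17 : v_17(x) = 0}. Here v_17(493/37) = v_17(num) − v_17(den) = 1; compare against these criteria.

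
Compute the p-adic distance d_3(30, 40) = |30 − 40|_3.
d_3(30, 40) = 1

Step 1 — x − y = 30 − 40 = -10. Step 2 — v_3(-10) = 0 (factor: -10 = −(3^0 · 10); the sign does not affect v_p). Step 3 — |x − y|_3 = 3^{0} = 1.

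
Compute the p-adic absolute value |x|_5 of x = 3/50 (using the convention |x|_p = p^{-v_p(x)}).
|3/50|_5 = 25

Step 1 — compute v_5(x) by factoring powers of 5 out of the numerator and denominator: v_5(3/50) = -2. Step 2 — apply |x|_p = p^{-v_p(x)} = 5^{2} = 25.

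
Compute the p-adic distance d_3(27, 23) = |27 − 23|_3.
d_3(27, 23) = 1

Step 1 — x − y = 27 − 23 = 4. Step 2 — v_3(4) = 0 (factor: 4 = (3^0 · 4); the sign does not affect v_p). Step 3 — |x − y|_3 = 3^{0} = 1.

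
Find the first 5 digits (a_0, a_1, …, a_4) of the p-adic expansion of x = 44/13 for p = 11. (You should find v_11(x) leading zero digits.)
(a_0, …, a_4) = (0, 2, 10, 5, 2)

v_11(44/13) = 1, so a_0 = ... = a_0 = 0. Factor out: x = 11^1 · u with u = 4/13 a unit in ℤ_11. Expand u iteratively via a_{v+i} = u_i mod 11, u_{i+1} = (u_i − a_{v+i})/11:
  u_0 = 4/13;  a_1 = 2;  u_1 = (u_0 − 2)/11 = -2/13
  u_1 = -2/13;  a_2 = 10;  u_2 = (u_1 − 10)/11 = -12/13
  u_2 = -12/13;  a_3 = 5;  u_3 = (u_2 − 5)/11 = -7/13
  u_3 = -7/13;  a_4 = 2;  u_4 = (u_3 − 2)/11 = -3/13
Digits: (0, 2, 10, 5, 2).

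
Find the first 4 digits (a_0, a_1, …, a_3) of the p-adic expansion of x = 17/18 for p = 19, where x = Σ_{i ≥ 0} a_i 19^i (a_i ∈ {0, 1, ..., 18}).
(a_0, …, a_3) = (2, 1, 1, 1)

v_19(17/18) = 0 (numerator and denominator both coprime to 19), so x ∈ ℤ_19^×. Compute digits iteratively via a_i = x_i mod 19, x_{i+1} = (x_i − a_i)/19, with x_0 = x:
  x_0 = 17/18;  a_0 = 2;  x_1 = (x_0 − 2)/19 = -1/18
  x_1 = -1/18;  a_1 = 1;  x_2 = (x_1 − 1)/19 = -1/18
  x_2 = -1/18;  a_2 = 1;  x_3 = (x_2 − 1)/19 = -1/18
  x_3 = -1/18;  a_3 = 1;  x_4 = (x_3 − 1)/19 = -1/18
Digits: (2, 1, 1, 1).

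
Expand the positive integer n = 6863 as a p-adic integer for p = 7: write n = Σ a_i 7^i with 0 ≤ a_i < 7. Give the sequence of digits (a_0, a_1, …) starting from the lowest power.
(a_0, a_1, …) = (3, 0, 0, 6, 2)

Repeated division by 7 gives the digits low-to-high: 6863 = 3 + 6·7^3 + 2·7^4. Digit sequence: (3, 0, 0, 6, 2).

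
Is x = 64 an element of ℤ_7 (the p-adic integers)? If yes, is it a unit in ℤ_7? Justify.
x ∈ ℤ_7^× (unit); v_7(x) = 0

ℤ_7 = {x ∈ ℚ_7 : v_7(x) ≥ 0} and ℤ_7^× = {x ∈ ℤ_7 : v_7(x) = 0}. Here v_7(64) = v_7(num) − v_7(den) = 0; compare against these criteria.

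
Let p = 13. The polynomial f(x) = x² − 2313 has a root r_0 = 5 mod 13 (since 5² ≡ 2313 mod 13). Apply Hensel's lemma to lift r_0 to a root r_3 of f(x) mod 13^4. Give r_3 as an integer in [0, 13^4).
r_3 = 12030 (mod 28561)

Hensel's recurrence: r_{i+1} = r_i − f(r_i)·(f′(r_i))^{-1} mod 13^{i+2}, with f′(x) = 2x. Iterate:
  r_0 = 5 (mod 13)
  r_1 = 31 (mod 169)
  r_2 = 1045 (mod 2197)
  r_3 = 12030 (mod 28561)
Final: r_3 = 12030, and one checks f(r_3) ≡ 0 mod 13^4.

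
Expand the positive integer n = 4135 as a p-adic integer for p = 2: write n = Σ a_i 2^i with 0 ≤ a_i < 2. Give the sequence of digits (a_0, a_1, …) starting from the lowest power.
(a_0, a_1, …) = (1, 1, 1, 0, 0, 1, 0, 0, 0, 0, 0, 0, 1)

Repeated division by 2 gives the digits low-to-high: 4135 = 1 + 1·2^1 + 1·2^2 + 1·2^5 + 1·2^12. Digit sequence: (1, 1, 1, 0, 0, 1, 0, 0, 0, 0, 0, 0, 1).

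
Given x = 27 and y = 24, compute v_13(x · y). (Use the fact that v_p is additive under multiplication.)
v_13(648) = 0

v_p(x) = 0 (factor: 27 = 13^0 · 27); v_p(y) = 0 (factor: 24 = 13^0 · 24). Additivity: v_p(xy) = v_p(x) + v_p(y) = 0 + 0 = 0. (Direct check: xy = 648 = 13^0 · (648).)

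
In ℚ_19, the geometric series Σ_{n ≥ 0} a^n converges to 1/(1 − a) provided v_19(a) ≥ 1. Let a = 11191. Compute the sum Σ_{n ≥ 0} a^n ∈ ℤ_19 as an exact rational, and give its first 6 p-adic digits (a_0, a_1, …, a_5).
Σ a^n = 1/(1 − a) = -1/11190;  first 6 digits = (1, 0, 12, 1, 11, 12)

v_19(a) = 2 ≥ 1, so the series converges in ℤ_19 to 1/(1 − a) = 1/(1 − 11191) = -1/11190. Expand this rational in ℤ_19: compute digits iteratively via d_i = x_i mod 19, x_{i+1} = (x_i − d_i)/19. The first 6 digits are (1, 0, 12, 1, 11, 12).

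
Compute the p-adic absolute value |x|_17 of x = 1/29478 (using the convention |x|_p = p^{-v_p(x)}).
|1/29478|_17 = 4913

Step 1 — compute v_17(x) by factoring powers of 17 out of the numerator and denominator: v_17(1/29478) = -3. Step 2 — apply |x|_p = p^{-v_p(x)} = 17^{3} = 4913.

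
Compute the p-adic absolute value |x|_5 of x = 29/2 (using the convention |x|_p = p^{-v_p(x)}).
|29/2|_5 = 1

Step 1 — compute v_5(x) by factoring powers of 5 out of the numerator and denominator: v_5(29/2) = 0. Step 2 — apply |x|_p = p^{-v_p(x)} = 5^{0} = 1.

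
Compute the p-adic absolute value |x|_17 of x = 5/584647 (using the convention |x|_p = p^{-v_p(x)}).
|5/584647|_17 = 83521

Step 1 — compute v_17(x) by factoring powers of 17 out of the numerator and denominator: v_17(5/584647) = -4. Step 2 — apply |x|_p = p^{-v_p(x)} = 17^{4} = 83521.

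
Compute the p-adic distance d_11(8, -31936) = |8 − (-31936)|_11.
d_11(8, -31936) = 1/1331

Step 1 — x − y = 8 − (-31936) = 31944. Step 2 — v_11(31944) = 3 (factor: 31944 = (11^3 · 24); the sign does not affect v_p). Step 3 — |x − y|_11 = 11^{-3} = 1/1331.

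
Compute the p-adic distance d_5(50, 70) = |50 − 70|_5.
d_5(50, 70) = 1/5

Step 1 — x − y = 50 − 70 = -20. Step 2 — v_5(-20) = 1 (factor: -20 = −(5^1 · 4); the sign does not affect v_p). Step 3 — |x − y|_5 = 5^{-1} = 1/5.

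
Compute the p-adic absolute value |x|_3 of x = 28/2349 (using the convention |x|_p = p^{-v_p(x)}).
|28/2349|_3 = 81

Step 1 — compute v_3(x) by factoring powers of 3 out of the numerator and denominator: v_3(28/2349) = -4. Step 2 — apply |x|_p = p^{-v_p(x)} = 3^{4} = 81.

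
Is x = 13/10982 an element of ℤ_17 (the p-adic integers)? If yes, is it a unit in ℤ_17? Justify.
x ∉ ℤ_17 (v_17(x) = -2 < 0)

ℤ_17 = {x ∈ ℚ_17 : v_17(x) ≥ 0} and ℤ_17^× = {x ∈ ℤ_17 : v_17(x) = 0}. Here v_17(13/10982) = v_17(num) − v_17(den) = -2; compare against these criteria.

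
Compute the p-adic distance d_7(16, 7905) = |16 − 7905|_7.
d_7(16, 7905) = 1/343

Step 1 — x − y = 16 − 7905 = -7889. Step 2 — v_7(-7889) = 3 (factor: -7889 = −(7^3 · 23); the sign does not affect v_p). Step 3 — |x − y|_7 = 7^{-3} = 1/343.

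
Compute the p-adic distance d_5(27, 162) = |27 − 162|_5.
d_5(27, 162) = 1/5

Step 1 — x − y = 27 − 162 = -135. Step 2 — v_5(-135) = 1 (factor: -135 = −(5^1 · 27); the sign does not affect v_p). Step 3 — |x − y|_5 = 5^{-1} = 1/5.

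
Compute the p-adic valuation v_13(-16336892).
v_13(-16336892) = 5

v_13(n) is the largest exponent k such that 13^k divides n. Factor out: -16336892 = -13^5 · 44. (Sign doesn't affect v_p.) So v_13(-16336892) = 5.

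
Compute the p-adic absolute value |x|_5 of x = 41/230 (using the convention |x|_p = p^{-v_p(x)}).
|41/230|_5 = 5

Step 1 — compute v_5(x) by factoring powers of 5 out of the numerator and denominator: v_5(41/230) = -1. Step 2 — apply |x|_p = p^{-v_p(x)} = 5^{1} = 5.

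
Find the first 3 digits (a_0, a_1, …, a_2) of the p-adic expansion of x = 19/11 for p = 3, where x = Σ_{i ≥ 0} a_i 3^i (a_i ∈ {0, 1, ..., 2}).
(a_0, …, a_2) = (2, 1, 1)

v_3(19/11) = 0 (numerator and denominator both coprime to 3), so x ∈ ℤ_3^×. Compute digits iteratively via a_i = x_i mod 3, x_{i+1} = (x_i − a_i)/3, with x_0 = x:
  x_0 = 19/11;  a_0 = 2;  x_1 = (x_0 − 2)/3 = -1/11
  x_1 = -1/11;  a_1 = 1;  x_2 = (x_1 − 1)/3 = -4/11
  x_2 = -4/11;  a_2 = 1;  x_3 = (x_2 − 1)/3 = -5/11
Digits: (2, 1, 1).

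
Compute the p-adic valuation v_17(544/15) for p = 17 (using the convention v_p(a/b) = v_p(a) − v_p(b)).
v_17(544/15) = 1

Factor powers of 17 from the numerator and denominator of the reduced fraction: 544 = 17^1 · 32 and 15 = 17^0 · 15. Apply v_p(a/b) = v_p(a) − v_p(b): v_17(544/15) = 1 − 0 = 1.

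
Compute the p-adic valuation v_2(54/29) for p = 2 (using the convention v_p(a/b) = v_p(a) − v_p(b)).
v_2(54/29) = 1

Factor powers of 2 from the numerator and denominator of the reduced fraction: 54 = 2^1 · 27 and 29 = 2^0 · 29. Apply v_p(a/b) = v_p(a) − v_p(b): v_2(54/29) = 1 − 0 = 1.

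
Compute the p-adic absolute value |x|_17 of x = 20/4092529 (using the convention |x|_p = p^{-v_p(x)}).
|20/4092529|_17 = 83521

Step 1 — compute v_17(x) by factoring powers of 17 out of the numerator and denominator: v_17(20/4092529) = -4. Step 2 — apply |x|_p = p^{-v_p(x)} = 17^{4} = 83521.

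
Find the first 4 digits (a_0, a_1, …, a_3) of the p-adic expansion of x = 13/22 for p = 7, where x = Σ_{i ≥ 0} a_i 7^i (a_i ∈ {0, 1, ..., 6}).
(a_0, …, a_3) = (6, 4, 6, 0)

v_7(13/22) = 0 (numerator and denominator both coprime to 7), so x ∈ ℤ_7^×. Compute digits iteratively via a_i = x_i mod 7, x_{i+1} = (x_i − a_i)/7, with x_0 = x:
  x_0 = 13/22;  a_0 = 6;  x_1 = (x_0 − 6)/7 = -17/22
  x_1 = -17/22;  a_1 = 4;  x_2 = (x_1 − 4)/7 = -15/22
  x_2 = -15/22;  a_2 = 6;  x_3 = (x_2 − 6)/7 = -21/22
  x_3 = -21/22;  a_3 = 0;  x_4 = (x_3 − 0)/7 = -3/22
Digits: (6, 4, 6, 0).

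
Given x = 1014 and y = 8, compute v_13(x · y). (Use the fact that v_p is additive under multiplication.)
v_13(8112) = 2

v_p(x) = 2 (factor: 1014 = 13^2 · 6); v_p(y) = 0 (factor: 8 = 13^0 · 8). Additivity: v_p(xy) = v_p(x) + v_p(y) = 2 + 0 = 2. (Direct check: xy = 8112 = 13^2 · (48).)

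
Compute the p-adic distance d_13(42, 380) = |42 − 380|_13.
d_13(42, 380) = 1/169

Step 1 — x − y = 42 − 380 = -338. Step 2 — v_13(-338) = 2 (factor: -338 = −(13^2 · 2); the sign does not affect v_p). Step 3 — |x − y|_13 = 13^{-2} = 1/169.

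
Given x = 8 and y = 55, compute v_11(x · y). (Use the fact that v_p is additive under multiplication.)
v_11(440) = 1

v_p(x) = 0 (factor: 8 = 11^0 · 8); v_p(y) = 1 (factor: 55 = 11^1 · 5). Additivity: v_p(xy) = v_p(x) + v_p(y) = 0 + 1 = 1. (Direct check: xy = 440 = 11^1 · (40).)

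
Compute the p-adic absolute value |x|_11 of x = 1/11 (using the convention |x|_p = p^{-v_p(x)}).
|1/11|_11 = 11

Step 1 — compute v_11(x) by factoring powers of 11 out of the numerator and denominator: v_11(1/11) = -1. Step 2 — apply |x|_p = p^{-v_p(x)} = 11^{1} = 11.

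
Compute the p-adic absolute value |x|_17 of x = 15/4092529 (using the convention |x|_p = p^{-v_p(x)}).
|15/4092529|_17 = 83521

Step 1 — compute v_17(x) by factoring powers of 17 out of the numerator and denominator: v_17(15/4092529) = -4. Step 2 — apply |x|_p = p^{-v_p(x)} = 17^{4} = 83521.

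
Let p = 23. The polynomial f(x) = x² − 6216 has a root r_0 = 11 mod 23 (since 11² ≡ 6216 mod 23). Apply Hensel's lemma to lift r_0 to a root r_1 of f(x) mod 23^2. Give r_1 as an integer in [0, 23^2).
r_1 = 264 (mod 529)

Hensel's recurrence: r_{i+1} = r_i − f(r_i)·(f′(r_i))^{-1} mod 23^{i+2}, with f′(x) = 2x. Iterate:
  r_0 = 11 (mod 23)
  r_1 = 264 (mod 529)
Final: r_1 = 264, and one checks f(r_1) ≡ 0 mod 23^2.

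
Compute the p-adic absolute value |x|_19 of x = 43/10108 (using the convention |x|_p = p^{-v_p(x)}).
|43/10108|_19 = 361

Step 1 — compute v_19(x) by factoring powers of 19 out of the numerator and denominator: v_19(43/10108) = -2. Step 2 — apply |x|_p = p^{-v_p(x)} = 19^{2} = 361.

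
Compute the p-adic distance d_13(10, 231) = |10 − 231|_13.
d_13(10, 231) = 1/13

Step 1 — x − y = 10 − 231 = -221. Step 2 — v_13(-221) = 1 (factor: -221 = −(13^1 · 17); the sign does not affect v_p). Step 3 — |x − y|_13 = 13^{-1} = 1/13.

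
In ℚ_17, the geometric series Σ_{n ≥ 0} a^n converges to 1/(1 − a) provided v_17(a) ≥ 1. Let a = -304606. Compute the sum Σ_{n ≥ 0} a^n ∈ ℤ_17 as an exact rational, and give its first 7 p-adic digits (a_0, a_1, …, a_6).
Σ a^n = 1/(1 − a) = 1/304607;  first 7 digits = (1, 0, 0, 6, 13, 16, 1)

v_17(a) = 3 ≥ 1, so the series converges in ℤ_17 to 1/(1 − a) = 1/(1 − (-304606)) = 1/304607. Expand this rational in ℤ_17: compute digits iteratively via d_i = x_i mod 17, x_{i+1} = (x_i − d_i)/17. The first 7 digits are (1, 0, 0, 6, 13, 16, 1).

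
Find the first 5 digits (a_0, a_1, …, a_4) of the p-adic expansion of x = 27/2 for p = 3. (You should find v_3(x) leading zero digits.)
(a_0, …, a_4) = (0, 0, 0, 2, 1)

v_3(27/2) = 3, so a_0 = ... = a_2 = 0. Factor out: x = 3^3 · u with u = 1/2 a unit in ℤ_3. Expand u iteratively via a_{v+i} = u_i mod 3, u_{i+1} = (u_i − a_{v+i})/3:
  u_0 = 1/2;  a_3 = 2;  u_1 = (u_0 − 2)/3 = -1/2
  u_1 = -1/2;  a_4 = 1;  u_2 = (u_1 − 1)/3 = -1/2
Digits: (0, 0, 0, 2, 1).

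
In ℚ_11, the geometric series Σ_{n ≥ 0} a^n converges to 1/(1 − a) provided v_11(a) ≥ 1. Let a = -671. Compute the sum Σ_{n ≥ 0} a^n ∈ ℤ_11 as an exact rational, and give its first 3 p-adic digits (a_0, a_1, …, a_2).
Σ a^n = 1/(1 − a) = 1/672;  first 3 digits = (1, 5, 8)

v_11(a) = 1 ≥ 1, so the series converges in ℤ_11 to 1/(1 − a) = 1/(1 − (-671)) = 1/672. Expand this rational in ℤ_11: compute digits iteratively via d_i = x_i mod 11, x_{i+1} = (x_i − d_i)/11. The first 3 digits are (1, 5, 8).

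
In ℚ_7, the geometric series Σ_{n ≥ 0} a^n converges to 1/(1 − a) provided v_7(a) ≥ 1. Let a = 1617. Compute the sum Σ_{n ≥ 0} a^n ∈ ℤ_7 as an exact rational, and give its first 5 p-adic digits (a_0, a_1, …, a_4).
Σ a^n = 1/(1 − a) = -1/1616;  first 5 digits = (1, 0, 5, 4, 4)

v_7(a) = 2 ≥ 1, so the series converges in ℤ_7 to 1/(1 − a) = 1/(1 − 1617) = -1/1616. Expand this rational in ℤ_7: compute digits iteratively via d_i = x_i mod 7, x_{i+1} = (x_i − d_i)/7. The first 5 digits are (1, 0, 5, 4, 4).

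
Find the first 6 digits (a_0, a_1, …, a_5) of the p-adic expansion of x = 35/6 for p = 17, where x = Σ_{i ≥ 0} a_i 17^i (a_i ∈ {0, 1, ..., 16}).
(a_0, …, a_5) = (3, 3, 14, 2, 14, 2)

v_17(35/6) = 0 (numerator and denominator both coprime to 17), so x ∈ ℤ_17^×. Compute digits iteratively via a_i = x_i mod 17, x_{i+1} = (x_i − a_i)/17, with x_0 = x:
  x_0 = 35/6;  a_0 = 3;  x_1 = (x_0 − 3)/17 = 1/6
  x_1 = 1/6;  a_1 = 3;  x_2 = (x_1 − 3)/17 = -1/6
  x_2 = -1/6;  a_2 = 14;  x_3 = (x_2 − 14)/17 = -5/6
  x_3 = -5/6;  a_3 = 2;  x_4 = (x_3 − 2)/17 = -1/6
  x_4 = -1/6;  a_4 = 14;  x_5 = (x_4 − 14)/17 = -5/6
  x_5 = -5/6;  a_5 = 2;  x_6 = (x_5 − 2)/17 = -1/6
Digits: (3, 3, 14, 2, 14, 2).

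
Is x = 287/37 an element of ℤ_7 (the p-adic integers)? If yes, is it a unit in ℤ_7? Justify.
x ∈ ℤ_7 but not a unit; v_7(x) = 1 > 0

ℤ_7 = {x ∈ ℚ_7 : v_7(x) ≥ 0} and ℤ_7^× = {x ∈ ℤ_7 : v_7(x) = 0}. Here v_7(287/37) = v_7(num) − v_7(den) = 1; compare against these criteria.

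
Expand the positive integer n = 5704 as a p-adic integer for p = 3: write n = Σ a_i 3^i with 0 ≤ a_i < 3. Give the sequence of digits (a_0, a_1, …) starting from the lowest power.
(a_0, a_1, …) = (1, 2, 0, 1, 1, 2, 1, 2)

Repeated division by 3 gives the digits low-to-high: 5704 = 1 + 2·3^1 + 1·3^3 + 1·3^4 + 2·3^5 + 1·3^6 + 2·3^7. Digit sequence: (1, 2, 0, 1, 1, 2, 1, 2).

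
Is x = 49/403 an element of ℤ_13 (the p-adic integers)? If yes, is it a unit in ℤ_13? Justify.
x ∉ ℤ_13 (v_13(x) = -1 < 0)

ℤ_13 = {x ∈ ℚ_13 : v_13(x) ≥ 0} and ℤ_13^× = {x ∈ ℤ_13 : v_13(x) = 0}. Here v_13(49/403) = v_13(num) − v_13(den) = -1; compare against these criteria.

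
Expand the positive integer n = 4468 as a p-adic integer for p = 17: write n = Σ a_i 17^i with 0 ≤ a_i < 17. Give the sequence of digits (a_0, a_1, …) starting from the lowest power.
(a_0, a_1, …) = (14, 7, 15)

Repeated division by 17 gives the digits low-to-high: 4468 = 14 + 7·17^1 + 15·17^2. Digit sequence: (14, 7, 15).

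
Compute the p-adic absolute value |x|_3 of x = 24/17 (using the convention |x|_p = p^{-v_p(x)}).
|24/17|_3 = 1/3

Step 1 — compute v_3(x) by factoring powers of 3 out of the numerator and denominator: v_3(24/17) = 1. Step 2 — apply |x|_p = p^{-v_p(x)} = 3^{-1} = 1/3.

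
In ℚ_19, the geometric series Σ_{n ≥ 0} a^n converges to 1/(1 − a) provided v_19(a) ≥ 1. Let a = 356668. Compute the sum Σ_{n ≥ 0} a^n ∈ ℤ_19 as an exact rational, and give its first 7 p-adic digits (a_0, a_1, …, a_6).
Σ a^n = 1/(1 − a) = -1/356667;  first 7 digits = (1, 0, 0, 14, 2, 0, 6)

v_19(a) = 3 ≥ 1, so the series converges in ℤ_19 to 1/(1 − a) = 1/(1 − 356668) = -1/356667. Expand this rational in ℤ_19: compute digits iteratively via d_i = x_i mod 19, x_{i+1} = (x_i − d_i)/19. The first 7 digits are (1, 0, 0, 14, 2, 0, 6).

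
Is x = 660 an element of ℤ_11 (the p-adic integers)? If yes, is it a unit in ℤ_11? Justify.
x ∈ ℤ_11 but not a unit; v_11(x) = 1 > 0

ℤ_11 = {x ∈ ℚ_11 : v_11(x) ≥ 0} and ℤ_11^× = {x ∈ ℤ_11 : v_11(x) = 0}. Here v_11(660) = v_11(num) − v_11(den) = 1; compare against these criteria.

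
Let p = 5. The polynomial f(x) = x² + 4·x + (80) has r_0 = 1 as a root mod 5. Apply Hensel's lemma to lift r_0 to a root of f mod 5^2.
r_1 = 16 (mod 25)

Hensel: r_{i+1} = r_i − f(r_i)·(f′(r_i))^{-1} mod 5^{i+2}, f′(x) = 2x + 4. Iterate:
  r_0 = 1 (mod 5)
  r_1 = 16 (mod 25)
Final: r = 16 satisfies f(r) ≡ 0 mod 5^2.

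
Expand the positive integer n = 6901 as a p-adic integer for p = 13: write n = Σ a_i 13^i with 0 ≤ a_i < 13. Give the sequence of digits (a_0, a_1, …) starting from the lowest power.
(a_0, a_1, …) = (11, 10, 1, 3)

Repeated division by 13 gives the digits low-to-high: 6901 = 11 + 10·13^1 + 1·13^2 + 3·13^3. Digit sequence: (11, 10, 1, 3).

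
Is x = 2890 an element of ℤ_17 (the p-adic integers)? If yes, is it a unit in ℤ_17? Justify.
x ∈ ℤ_17 but not a unit; v_17(x) = 2 > 0

ℤ_17 = {x ∈ ℚ_17 : v_17(x) ≥ 0} and ℤ_17^× = {x ∈ ℤ_17 : v_17(x) = 0}. Here v_17(2890) = v_17(num) − v_17(den) = 2; compare against these criteria.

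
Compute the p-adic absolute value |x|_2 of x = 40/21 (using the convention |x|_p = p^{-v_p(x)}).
|40/21|_2 = 1/8

Step 1 — compute v_2(x) by factoring powers of 2 out of the numerator and denominator: v_2(40/21) = 3. Step 2 — apply |x|_p = p^{-v_p(x)} = 2^{-3} = 1/8.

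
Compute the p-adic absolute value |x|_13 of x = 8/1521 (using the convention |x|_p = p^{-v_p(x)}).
|8/1521|_13 = 169

Step 1 — compute v_13(x) by factoring powers of 13 out of the numerator and denominator: v_13(8/1521) = -2. Step 2 — apply |x|_p = p^{-v_p(x)} = 13^{2} = 169.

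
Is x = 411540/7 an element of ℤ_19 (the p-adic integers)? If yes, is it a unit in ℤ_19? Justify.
x ∈ ℤ_19 but not a unit; v_19(x) = 3 > 0

ℤ_19 = {x ∈ ℚ_19 : v_19(x) ≥ 0} and ℤ_19^× = {x ∈ ℤ_19 : v_19(x) = 0}. Here v_19(411540/7) = v_19(num) − v_19(den) = 3; compare against these criteria.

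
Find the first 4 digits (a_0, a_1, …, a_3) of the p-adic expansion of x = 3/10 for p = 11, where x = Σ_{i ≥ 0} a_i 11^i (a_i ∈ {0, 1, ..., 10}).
(a_0, …, a_3) = (8, 7, 7, 7)

v_11(3/10) = 0 (numerator and denominator both coprime to 11), so x ∈ ℤ_11^×. Compute digits iteratively via a_i = x_i mod 11, x_{i+1} = (x_i − a_i)/11, with x_0 = x:
  x_0 = 3/10;  a_0 = 8;  x_1 = (x_0 − 8)/11 = -7/10
  x_1 = -7/10;  a_1 = 7;  x_2 = (x_1 − 7)/11 = -7/10
  x_2 = -7/10;  a_2 = 7;  x_3 = (x_2 − 7)/11 = -7/10
  x_3 = -7/10;  a_3 = 7;  x_4 = (x_3 − 7)/11 = -7/10
Digits: (8, 7, 7, 7).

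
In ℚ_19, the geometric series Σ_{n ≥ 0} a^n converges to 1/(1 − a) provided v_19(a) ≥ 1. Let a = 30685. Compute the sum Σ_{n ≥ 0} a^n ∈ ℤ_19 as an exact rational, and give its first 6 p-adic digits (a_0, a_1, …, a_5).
Σ a^n = 1/(1 − a) = -1/30684;  first 6 digits = (1, 0, 9, 4, 5, 0)

v_19(a) = 2 ≥ 1, so the series converges in ℤ_19 to 1/(1 − a) = 1/(1 − 30685) = -1/30684. Expand this rational in ℤ_19: compute digits iteratively via d_i = x_i mod 19, x_{i+1} = (x_i − d_i)/19. The first 6 digits are (1, 0, 9, 4, 5, 0).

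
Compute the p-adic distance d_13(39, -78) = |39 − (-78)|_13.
d_13(39, -78) = 1/13

Step 1 — x − y = 39 − (-78) = 117. Step 2 — v_13(117) = 1 (factor: 117 = (13^1 · 9); the sign does not affect v_p). Step 3 — |x − y|_13 = 13^{-1} = 1/13.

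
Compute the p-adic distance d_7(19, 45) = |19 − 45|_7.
d_7(19, 45) = 1

Step 1 — x − y = 19 − 45 = -26. Step 2 — v_7(-26) = 0 (factor: -26 = −(7^0 · 26); the sign does not affect v_p). Step 3 — |x − y|_7 = 7^{0} = 1.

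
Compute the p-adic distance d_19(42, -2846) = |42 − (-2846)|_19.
d_19(42, -2846) = 1/361

Step 1 — x − y = 42 − (-2846) = 2888. Step 2 — v_19(2888) = 2 (factor: 2888 = (19^2 · 8); the sign does not affect v_p). Step 3 — |x − y|_19 = 19^{-2} = 1/361.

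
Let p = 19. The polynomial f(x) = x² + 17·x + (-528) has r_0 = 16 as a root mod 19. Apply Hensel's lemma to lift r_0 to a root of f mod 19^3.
r_2 = 16 (mod 6859)

Hensel: r_{i+1} = r_i − f(r_i)·(f′(r_i))^{-1} mod 19^{i+2}, f′(x) = 2x + 17. Iterate:
  r_0 = 16 (mod 19)
  r_1 = 16 (mod 361)
  r_2 = 16 (mod 6859)
Final: r = 16 satisfies f(r) ≡ 0 mod 19^3.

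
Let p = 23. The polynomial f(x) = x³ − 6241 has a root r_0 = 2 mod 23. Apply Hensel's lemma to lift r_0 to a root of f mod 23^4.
r_3 = 137312 (mod 279841)

Hensel: r_{i+1} = r_i − f(r_i)/f′(r_i) mod 23^{i+2}, where f′(x) = 3x². Iterate:
  r_0 = 2 (mod 23)
  r_1 = 301 (mod 529)
  r_2 = 3475 (mod 12167)
  r_3 = 137312 (mod 279841)
Final: r = 137312 with f(r) ≡ 0 mod 23^4.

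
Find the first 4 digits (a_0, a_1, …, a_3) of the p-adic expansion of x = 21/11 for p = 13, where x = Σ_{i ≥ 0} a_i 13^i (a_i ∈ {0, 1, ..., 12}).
(a_0, …, a_3) = (9, 3, 8, 10)

v_13(21/11) = 0 (numerator and denominator both coprime to 13), so x ∈ ℤ_13^×. Compute digits iteratively via a_i = x_i mod 13, x_{i+1} = (x_i − a_i)/13, with x_0 = x:
  x_0 = 21/11;  a_0 = 9;  x_1 = (x_0 − 9)/13 = -6/11
  x_1 = -6/11;  a_1 = 3;  x_2 = (x_1 − 3)/13 = -3/11
  x_2 = -3/11;  a_2 = 8;  x_3 = (x_2 − 8)/13 = -7/11
  x_3 = -7/11;  a_3 = 10;  x_4 = (x_3 − 10)/13 = -9/11
Digits: (9, 3, 8, 10).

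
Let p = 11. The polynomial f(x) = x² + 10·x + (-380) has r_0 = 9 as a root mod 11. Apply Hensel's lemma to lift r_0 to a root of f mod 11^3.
r_2 = 669 (mod 1331)

Hensel: r_{i+1} = r_i − f(r_i)·(f′(r_i))^{-1} mod 11^{i+2}, f′(x) = 2x + 10. Iterate:
  r_0 = 9 (mod 11)
  r_1 = 64 (mod 121)
  r_2 = 669 (mod 1331)
Final: r = 669 satisfies f(r) ≡ 0 mod 11^3.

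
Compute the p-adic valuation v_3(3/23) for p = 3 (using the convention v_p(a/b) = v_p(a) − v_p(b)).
v_3(3/23) = 1

Factor powers of 3 from the numerator and denominator of the reduced fraction: 3 = 3^1 · 1 and 23 = 3^0 · 23. Apply v_p(a/b) = v_p(a) − v_p(b): v_3(3/23) = 1 − 0 = 1.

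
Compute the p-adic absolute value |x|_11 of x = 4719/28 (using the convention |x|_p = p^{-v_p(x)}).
|4719/28|_11 = 1/121

Step 1 — compute v_11(x) by factoring powers of 11 out of the numerator and denominator: v_11(4719/28) = 2. Step 2 — apply |x|_p = p^{-v_p(x)} = 11^{-2} = 1/121.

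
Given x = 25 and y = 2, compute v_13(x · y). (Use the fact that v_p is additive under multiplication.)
v_13(50) = 0

v_p(x) = 0 (factor: 25 = 13^0 · 25); v_p(y) = 0 (factor: 2 = 13^0 · 2). Additivity: v_p(xy) = v_p(x) + v_p(y) = 0 + 0 = 0. (Direct check: xy = 50 = 13^0 · (50).)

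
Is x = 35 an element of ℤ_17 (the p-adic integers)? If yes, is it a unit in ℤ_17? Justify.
x ∈ ℤ_17^× (unit); v_17(x) = 0

ℤ_17 = {x ∈ ℚ_17 : v_17(x) ≥ 0} and ℤ_17^× = {x ∈ ℤ_17 : v_17(x) = 0}. Here v_17(35) = v_17(num) − v_17(den) = 0; compare against these criteria.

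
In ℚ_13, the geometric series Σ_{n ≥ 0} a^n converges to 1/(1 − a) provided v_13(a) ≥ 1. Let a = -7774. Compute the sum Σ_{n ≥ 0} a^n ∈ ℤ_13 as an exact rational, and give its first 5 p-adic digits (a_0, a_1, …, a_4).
Σ a^n = 1/(1 − a) = 1/7775;  first 5 digits = (1, 0, 6, 9, 9)

v_13(a) = 2 ≥ 1, so the series converges in ℤ_13 to 1/(1 − a) = 1/(1 − (-7774)) = 1/7775. Expand this rational in ℤ_13: compute digits iteratively via d_i = x_i mod 13, x_{i+1} = (x_i − d_i)/13. The first 5 digits are (1, 0, 6, 9, 9).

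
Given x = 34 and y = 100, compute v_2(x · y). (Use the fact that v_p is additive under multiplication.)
v_2(3400) = 3

v_p(x) = 1 (factor: 34 = 2^1 · 17); v_p(y) = 2 (factor: 100 = 2^2 · 25). Additivity: v_p(xy) = v_p(x) + v_p(y) = 1 + 2 = 3. (Direct check: xy = 3400 = 2^3 · (425).)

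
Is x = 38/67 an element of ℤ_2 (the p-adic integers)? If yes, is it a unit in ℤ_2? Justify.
x ∈ ℤ_2 but not a unit; v_2(x) = 1 > 0

ℤ_2 = {x ∈ ℚ_2 : v_2(x) ≥ 0} and ℤ_2^× = {x ∈ ℤ_2 : v_2(x) = 0}. Here v_2(38/67) = v_2(num) − v_2(den) = 1; compare against these criteria.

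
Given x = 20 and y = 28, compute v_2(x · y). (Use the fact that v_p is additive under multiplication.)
v_2(560) = 4

v_p(x) = 2 (factor: 20 = 2^2 · 5); v_p(y) = 2 (factor: 28 = 2^2 · 7). Additivity: v_p(xy) = v_p(x) + v_p(y) = 2 + 2 = 4. (Direct check: xy = 560 = 2^4 · (35).)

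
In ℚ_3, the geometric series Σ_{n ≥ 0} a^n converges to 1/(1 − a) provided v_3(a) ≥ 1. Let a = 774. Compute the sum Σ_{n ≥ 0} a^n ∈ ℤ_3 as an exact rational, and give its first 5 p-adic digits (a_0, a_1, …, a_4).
Σ a^n = 1/(1 − a) = -1/773;  first 5 digits = (1, 0, 2, 1, 1)

v_3(a) = 2 ≥ 1, so the series converges in ℤ_3 to 1/(1 − a) = 1/(1 − 774) = -1/773. Expand this rational in ℤ_3: compute digits iteratively via d_i = x_i mod 3, x_{i+1} = (x_i − d_i)/3. The first 5 digits are (1, 0, 2, 1, 1).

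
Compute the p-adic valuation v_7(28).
v_7(28) = 1

v_7(n) is the largest exponent k such that 7^k divides n. Factor out: 28 = 7^1 · 4. (Sign doesn't affect v_p.) So v_7(28) = 1.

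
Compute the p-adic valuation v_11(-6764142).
v_11(-6764142) = 5

v_11(n) is the largest exponent k such that 11^k divides n. Factor out: -6764142 = -11^5 · 42. (Sign doesn't affect v_p.) So v_11(-6764142) = 5.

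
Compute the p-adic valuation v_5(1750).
v_5(1750) = 3

v_5(n) is the largest exponent k such that 5^k divides n. Factor out: 1750 = 5^3 · 14. (Sign doesn't affect v_p.) So v_5(1750) = 3.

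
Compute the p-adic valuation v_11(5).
v_11(5) = 0

v_11(n) is the largest exponent k such that 11^k divides n. Factor out: 5 = 11^0 · 5. (Sign doesn't affect v_p.) So v_11(5) = 0.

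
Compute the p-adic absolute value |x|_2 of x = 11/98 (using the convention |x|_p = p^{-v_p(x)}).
|11/98|_2 = 2

Step 1 — compute v_2(x) by factoring powers of 2 out of the numerator and denominator: v_2(11/98) = -1. Step 2 — apply |x|_p = p^{-v_p(x)} = 2^{1} = 2.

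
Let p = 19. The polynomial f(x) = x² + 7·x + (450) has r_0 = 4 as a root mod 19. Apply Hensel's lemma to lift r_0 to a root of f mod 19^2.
r_1 = 308 (mod 361)

Hensel: r_{i+1} = r_i − f(r_i)·(f′(r_i))^{-1} mod 19^{i+2}, f′(x) = 2x + 7. Iterate:
  r_0 = 4 (mod 19)
  r_1 = 308 (mod 361)
Final: r = 308 satisfies f(r) ≡ 0 mod 19^2.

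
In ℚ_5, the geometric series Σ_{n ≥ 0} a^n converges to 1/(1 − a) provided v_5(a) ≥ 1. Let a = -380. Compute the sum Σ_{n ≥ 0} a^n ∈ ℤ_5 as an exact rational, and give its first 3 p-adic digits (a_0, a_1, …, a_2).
Σ a^n = 1/(1 − a) = 1/381;  first 3 digits = (1, 4, 0)

v_5(a) = 1 ≥ 1, so the series converges in ℤ_5 to 1/(1 − a) = 1/(1 − (-380)) = 1/381. Expand this rational in ℤ_5: compute digits iteratively via d_i = x_i mod 5, x_{i+1} = (x_i − d_i)/5. The first 3 digits are (1, 4, 0).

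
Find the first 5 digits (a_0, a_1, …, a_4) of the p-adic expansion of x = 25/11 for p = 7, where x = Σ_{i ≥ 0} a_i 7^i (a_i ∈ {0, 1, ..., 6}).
(a_0, …, a_4) = (1, 4, 2, 6, 1)

v_7(25/11) = 0 (numerator and denominator both coprime to 7), so x ∈ ℤ_7^×. Compute digits iteratively via a_i = x_i mod 7, x_{i+1} = (x_i − a_i)/7, with x_0 = x:
  x_0 = 25/11;  a_0 = 1;  x_1 = (x_0 − 1)/7 = 2/11
  x_1 = 2/11;  a_1 = 4;  x_2 = (x_1 − 4)/7 = -6/11
  x_2 = -6/11;  a_2 = 2;  x_3 = (x_2 − 2)/7 = -4/11
  x_3 = -4/11;  a_3 = 6;  x_4 = (x_3 − 6)/7 = -10/11
  x_4 = -10/11;  a_4 = 1;  x_5 = (x_4 − 1)/7 = -3/11
Digits: (1, 4, 2, 6, 1).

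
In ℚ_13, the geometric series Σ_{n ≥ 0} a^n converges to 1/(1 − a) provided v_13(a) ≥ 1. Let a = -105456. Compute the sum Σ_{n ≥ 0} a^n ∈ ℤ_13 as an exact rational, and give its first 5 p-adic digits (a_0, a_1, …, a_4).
Σ a^n = 1/(1 − a) = 1/105457;  first 5 digits = (1, 0, 0, 4, 9)

v_13(a) = 3 ≥ 1, so the series converges in ℤ_13 to 1/(1 − a) = 1/(1 − (-105456)) = 1/105457. Expand this rational in ℤ_13: compute digits iteratively via d_i = x_i mod 13, x_{i+1} = (x_i − d_i)/13. The first 5 digits are (1, 0, 0, 4, 9).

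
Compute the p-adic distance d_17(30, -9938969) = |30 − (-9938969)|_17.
d_17(30, -9938969) = 1/1419857

Step 1 — x − y = 30 − (-9938969) = 9938999. Step 2 — v_17(9938999) = 5 (factor: 9938999 = (17^5 · 7); the sign does not affect v_p). Step 3 — |x − y|_17 = 17^{-5} = 1/1419857.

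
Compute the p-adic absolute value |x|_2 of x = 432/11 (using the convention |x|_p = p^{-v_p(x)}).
|432/11|_2 = 1/16

Step 1 — compute v_2(x) by factoring powers of 2 out of the numerator and denominator: v_2(432/11) = 4. Step 2 — apply |x|_p = p^{-v_p(x)} = 2^{-4} = 1/16.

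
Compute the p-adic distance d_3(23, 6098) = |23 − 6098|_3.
d_3(23, 6098) = 1/243

Step 1 — x − y = 23 − 6098 = -6075. Step 2 — v_3(-6075) = 5 (factor: -6075 = −(3^5 · 25); the sign does not affect v_p). Step 3 — |x − y|_3 = 3^{-5} = 1/243.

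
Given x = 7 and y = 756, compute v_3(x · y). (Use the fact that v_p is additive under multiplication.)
v_3(5292) = 3

v_p(x) = 0 (factor: 7 = 3^0 · 7); v_p(y) = 3 (factor: 756 = 3^3 · 28). Additivity: v_p(xy) = v_p(x) + v_p(y) = 0 + 3 = 3. (Direct check: xy = 5292 = 3^3 · (196).)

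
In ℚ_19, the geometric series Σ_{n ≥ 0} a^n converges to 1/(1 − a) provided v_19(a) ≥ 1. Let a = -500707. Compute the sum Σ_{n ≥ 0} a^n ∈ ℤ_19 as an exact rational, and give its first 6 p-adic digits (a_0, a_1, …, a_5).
Σ a^n = 1/(1 − a) = 1/500708;  first 6 digits = (1, 0, 0, 3, 15, 18)

v_19(a) = 3 ≥ 1, so the series converges in ℤ_19 to 1/(1 − a) = 1/(1 − (-500707)) = 1/500708. Expand this rational in ℤ_19: compute digits iteratively via d_i = x_i mod 19, x_{i+1} = (x_i − d_i)/19. The first 6 digits are (1, 0, 0, 3, 15, 18).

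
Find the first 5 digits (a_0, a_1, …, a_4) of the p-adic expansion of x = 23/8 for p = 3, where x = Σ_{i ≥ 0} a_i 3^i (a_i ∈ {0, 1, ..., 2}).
(a_0, …, a_4) = (1, 1, 1, 0, 1)

v_3(23/8) = 0 (numerator and denominator both coprime to 3), so x ∈ ℤ_3^×. Compute digits iteratively via a_i = x_i mod 3, x_{i+1} = (x_i − a_i)/3, with x_0 = x:
  x_0 = 23/8;  a_0 = 1;  x_1 = (x_0 − 1)/3 = 5/8
  x_1 = 5/8;  a_1 = 1;  x_2 = (x_1 − 1)/3 = -1/8
  x_2 = -1/8;  a_2 = 1;  x_3 = (x_2 − 1)/3 = -3/8
  x_3 = -3/8;  a_3 = 0;  x_4 = (x_3 − 0)/3 = -1/8
  x_4 = -1/8;  a_4 = 1;  x_5 = (x_4 − 1)/3 = -3/8
Digits: (1, 1, 1, 0, 1).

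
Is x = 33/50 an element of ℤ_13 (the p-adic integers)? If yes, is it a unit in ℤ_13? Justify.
x ∈ ℤ_13^× (unit); v_13(x) = 0

ℤ_13 = {x ∈ ℚ_13 : v_13(x) ≥ 0} and ℤ_13^× = {x ∈ ℤ_13 : v_13(x) = 0}. Here v_13(33/50) = v_13(num) − v_13(den) = 0; compare against these criteria.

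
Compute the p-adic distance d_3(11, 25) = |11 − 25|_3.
d_3(11, 25) = 1

Step 1 — x − y = 11 − 25 = -14. Step 2 — v_3(-14) = 0 (factor: -14 = −(3^0 · 14); the sign does not affect v_p). Step 3 — |x − y|_3 = 3^{0} = 1.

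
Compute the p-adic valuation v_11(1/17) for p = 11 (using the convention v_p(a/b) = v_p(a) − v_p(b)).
v_11(1/17) = 0

Factor powers of 11 from the numerator and denominator of the reduced fraction: 1 = 11^0 · 1 and 17 = 11^0 · 17. Apply v_p(a/b) = v_p(a) − v_p(b): v_11(1/17) = 0 − 0 = 0.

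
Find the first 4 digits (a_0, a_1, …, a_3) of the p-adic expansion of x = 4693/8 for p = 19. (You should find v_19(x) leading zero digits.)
(a_0, …, a_3) = (0, 0, 4, 7)

v_19(4693/8) = 2, so a_0 = ... = a_1 = 0. Factor out: x = 19^2 · u with u = 13/8 a unit in ℤ_19. Expand u iteratively via a_{v+i} = u_i mod 19, u_{i+1} = (u_i − a_{v+i})/19:
  u_0 = 13/8;  a_2 = 4;  u_1 = (u_0 − 4)/19 = -1/8
  u_1 = -1/8;  a_3 = 7;  u_2 = (u_1 − 7)/19 = -3/8
Digits: (0, 0, 4, 7).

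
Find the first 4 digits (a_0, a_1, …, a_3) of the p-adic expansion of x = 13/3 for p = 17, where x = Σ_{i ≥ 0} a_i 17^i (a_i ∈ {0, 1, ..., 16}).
(a_0, …, a_3) = (10, 11, 5, 11)

v_17(13/3) = 0 (numerator and denominator both coprime to 17), so x ∈ ℤ_17^×. Compute digits iteratively via a_i = x_i mod 17, x_{i+1} = (x_i − a_i)/17, with x_0 = x:
  x_0 = 13/3;  a_0 = 10;  x_1 = (x_0 − 10)/17 = -1/3
  x_1 = -1/3;  a_1 = 11;  x_2 = (x_1 − 11)/17 = -2/3
  x_2 = -2/3;  a_2 = 5;  x_3 = (x_2 − 5)/17 = -1/3
  x_3 = -1/3;  a_3 = 11;  x_4 = (x_3 − 11)/17 = -2/3
Digits: (10, 11, 5, 11).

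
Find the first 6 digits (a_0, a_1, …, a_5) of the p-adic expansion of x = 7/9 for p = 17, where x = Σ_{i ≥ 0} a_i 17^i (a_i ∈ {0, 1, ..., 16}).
(a_0, …, a_5) = (14, 3, 13, 3, 13, 3)

v_17(7/9) = 0 (numerator and denominator both coprime to 17), so x ∈ ℤ_17^×. Compute digits iteratively via a_i = x_i mod 17, x_{i+1} = (x_i − a_i)/17, with x_0 = x:
  x_0 = 7/9;  a_0 = 14;  x_1 = (x_0 − 14)/17 = -7/9
  x_1 = -7/9;  a_1 = 3;  x_2 = (x_1 − 3)/17 = -2/9
  x_2 = -2/9;  a_2 = 13;  x_3 = (x_2 − 13)/17 = -7/9
  x_3 = -7/9;  a_3 = 3;  x_4 = (x_3 − 3)/17 = -2/9
  x_4 = -2/9;  a_4 = 13;  x_5 = (x_4 − 13)/17 = -7/9
  x_5 = -7/9;  a_5 = 3;  x_6 = (x_5 − 3)/17 = -2/9
Digits: (14, 3, 13, 3, 13, 3).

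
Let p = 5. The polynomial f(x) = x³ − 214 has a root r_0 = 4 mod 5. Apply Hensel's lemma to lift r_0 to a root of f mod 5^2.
r_1 = 4 (mod 25)

Hensel: r_{i+1} = r_i − f(r_i)/f′(r_i) mod 5^{i+2}, where f′(x) = 3x². Iterate:
  r_0 = 4 (mod 5)
  r_1 = 4 (mod 25)
Final: r = 4 with f(r) ≡ 0 mod 5^2.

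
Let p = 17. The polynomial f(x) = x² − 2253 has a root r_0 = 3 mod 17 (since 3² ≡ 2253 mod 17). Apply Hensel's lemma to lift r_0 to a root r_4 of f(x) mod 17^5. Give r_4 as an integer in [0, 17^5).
r_4 = 813912 (mod 1419857)

Hensel's recurrence: r_{i+1} = r_i − f(r_i)·(f′(r_i))^{-1} mod 17^{i+2}, with f′(x) = 2x. Iterate:
  r_0 = 3 (mod 17)
  r_1 = 88 (mod 289)
  r_2 = 3267 (mod 4913)
  r_3 = 62223 (mod 83521)
  r_4 = 813912 (mod 1419857)
Final: r_4 = 813912, and one checks f(r_4) ≡ 0 mod 17^5.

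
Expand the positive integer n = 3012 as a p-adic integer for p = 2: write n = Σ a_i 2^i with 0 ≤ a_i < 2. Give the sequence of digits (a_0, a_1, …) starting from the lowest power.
(a_0, a_1, …) = (0, 0, 1, 0, 0, 0, 1, 1, 1, 1, 0, 1)

Repeated division by 2 gives the digits low-to-high: 3012 = 1·2^2 + 1·2^6 + 1·2^7 + 1·2^8 + 1·2^9 + 1·2^11. Digit sequence: (0, 0, 1, 0, 0, 0, 1, 1, 1, 1, 0, 1).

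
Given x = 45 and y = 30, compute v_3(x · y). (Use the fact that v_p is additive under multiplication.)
v_3(1350) = 3

v_p(x) = 2 (factor: 45 = 3^2 · 5); v_p(y) = 1 (factor: 30 = 3^1 · 10). Additivity: v_p(xy) = v_p(x) + v_p(y) = 2 + 1 = 3. (Direct check: xy = 1350 = 3^3 · (50).)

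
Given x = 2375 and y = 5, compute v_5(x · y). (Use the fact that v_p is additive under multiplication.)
v_5(11875) = 4

v_p(x) = 3 (factor: 2375 = 5^3 · 19); v_p(y) = 1 (factor: 5 = 5^1 · 1). Additivity: v_p(xy) = v_p(x) + v_p(y) = 3 + 1 = 4. (Direct check: xy = 11875 = 5^4 · (19).)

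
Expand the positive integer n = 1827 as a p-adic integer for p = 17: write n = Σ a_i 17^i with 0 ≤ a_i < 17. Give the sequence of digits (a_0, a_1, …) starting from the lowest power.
(a_0, a_1, …) = (8, 5, 6)

Repeated division by 17 gives the digits low-to-high: 1827 = 8 + 5·17^1 + 6·17^2. Digit sequence: (8, 5, 6).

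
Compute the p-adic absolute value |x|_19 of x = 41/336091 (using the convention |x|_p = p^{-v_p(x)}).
|41/336091|_19 = 6859

Step 1 — compute v_19(x) by factoring powers of 19 out of the numerator and denominator: v_19(41/336091) = -3. Step 2 — apply |x|_p = p^{-v_p(x)} = 19^{3} = 6859.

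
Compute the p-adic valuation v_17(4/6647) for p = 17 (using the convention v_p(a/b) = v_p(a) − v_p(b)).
v_17(4/6647) = -2

Factor powers of 17 from the numerator and denominator of the reduced fraction: 4 = 17^0 · 4 and 6647 = 17^2 · 23. Apply v_p(a/b) = v_p(a) − v_p(b): v_17(4/6647) = 0 − 2 = -2.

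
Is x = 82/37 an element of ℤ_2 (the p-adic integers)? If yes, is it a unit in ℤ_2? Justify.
x ∈ ℤ_2 but not a unit; v_2(x) = 1 > 0

ℤ_2 = {x ∈ ℚ_2 : v_2(x) ≥ 0} and ℤ_2^× = {x ∈ ℤ_2 : v_2(x) = 0}. Here v_2(82/37) = v_2(num) − v_2(den) = 1; compare against these criteria.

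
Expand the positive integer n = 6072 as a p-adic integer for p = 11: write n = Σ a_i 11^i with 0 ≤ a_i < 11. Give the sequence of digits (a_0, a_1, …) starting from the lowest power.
(a_0, a_1, …) = (0, 2, 6, 4)

Repeated division by 11 gives the digits low-to-high: 6072 = 2·11^1 + 6·11^2 + 4·11^3. Digit sequence: (0, 2, 6, 4).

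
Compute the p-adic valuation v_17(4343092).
v_17(4343092) = 4

v_17(n) is the largest exponent k such that 17^k divides n. Factor out: 4343092 = 17^4 · 52. (Sign doesn't affect v_p.) So v_17(4343092) = 4.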